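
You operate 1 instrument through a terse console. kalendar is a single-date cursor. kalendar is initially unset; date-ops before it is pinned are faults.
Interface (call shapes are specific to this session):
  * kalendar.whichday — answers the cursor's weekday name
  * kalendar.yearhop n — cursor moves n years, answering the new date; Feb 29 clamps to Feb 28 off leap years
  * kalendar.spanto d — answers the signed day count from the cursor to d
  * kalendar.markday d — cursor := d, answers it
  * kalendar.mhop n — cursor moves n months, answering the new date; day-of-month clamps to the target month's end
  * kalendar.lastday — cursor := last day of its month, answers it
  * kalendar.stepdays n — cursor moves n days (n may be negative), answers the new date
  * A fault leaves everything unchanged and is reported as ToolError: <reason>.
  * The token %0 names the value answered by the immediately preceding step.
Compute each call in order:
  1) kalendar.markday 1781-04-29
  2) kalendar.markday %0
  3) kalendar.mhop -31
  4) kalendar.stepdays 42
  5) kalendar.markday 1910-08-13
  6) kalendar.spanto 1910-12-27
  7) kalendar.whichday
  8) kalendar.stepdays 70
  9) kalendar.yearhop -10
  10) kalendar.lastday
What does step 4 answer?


Answer: 1778-11-10

Derivation:
>> kalendar.markday(1781-04-29)
<< 1781-04-29
>> kalendar.markday(%0)
<< 1781-04-29
>> kalendar.mhop(-31)
<< 1778-09-29
>> kalendar.stepdays(42)
<< 1778-11-10
>> kalendar.markday(1910-08-13)
<< 1910-08-13
>> kalendar.spanto(1910-12-27)
<< 136
>> kalendar.whichday()
<< Saturday
>> kalendar.stepdays(70)
<< 1910-10-22
>> kalendar.yearhop(-10)
<< 1900-10-22
>> kalendar.lastday()
<< 1900-10-31


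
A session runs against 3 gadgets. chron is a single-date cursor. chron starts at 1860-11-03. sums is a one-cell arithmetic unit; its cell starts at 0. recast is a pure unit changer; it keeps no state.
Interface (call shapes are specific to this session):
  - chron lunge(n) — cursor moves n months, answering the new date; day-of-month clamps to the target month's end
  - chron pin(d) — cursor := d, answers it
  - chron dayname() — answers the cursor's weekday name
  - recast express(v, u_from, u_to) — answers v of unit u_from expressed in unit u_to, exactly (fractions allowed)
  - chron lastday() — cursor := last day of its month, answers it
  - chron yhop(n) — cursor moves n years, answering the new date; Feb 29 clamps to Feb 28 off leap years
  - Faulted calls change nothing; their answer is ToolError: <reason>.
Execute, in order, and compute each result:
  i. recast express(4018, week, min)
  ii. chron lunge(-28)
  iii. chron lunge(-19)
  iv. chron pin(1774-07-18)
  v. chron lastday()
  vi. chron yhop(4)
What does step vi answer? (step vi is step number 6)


% recast express(v='4018', u_from='week', u_to='min') -> 40501440
% chron lunge(n='-28') -> 1858-07-03
% chron lunge(n='-19') -> 1856-12-03
% chron pin(d='1774-07-18') -> 1774-07-18
% chron lastday() -> 1774-07-31
% chron yhop(n='4') -> 1778-07-31

Answer: 1778-07-31


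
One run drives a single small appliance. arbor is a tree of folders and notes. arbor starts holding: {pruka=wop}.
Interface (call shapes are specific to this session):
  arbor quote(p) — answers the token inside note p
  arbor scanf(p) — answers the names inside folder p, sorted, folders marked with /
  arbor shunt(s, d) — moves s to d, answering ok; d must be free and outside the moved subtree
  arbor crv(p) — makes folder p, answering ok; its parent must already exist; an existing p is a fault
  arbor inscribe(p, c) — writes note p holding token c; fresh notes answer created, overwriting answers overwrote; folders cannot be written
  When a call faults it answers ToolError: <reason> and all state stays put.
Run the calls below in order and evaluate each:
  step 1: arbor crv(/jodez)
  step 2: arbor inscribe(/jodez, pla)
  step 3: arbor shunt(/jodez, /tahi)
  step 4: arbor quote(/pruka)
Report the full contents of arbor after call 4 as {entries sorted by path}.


Answer: {pruka=wop, tahi/}

Derivation:
Invoking arbor crv with p→/jodez: ok.
Now I run arbor inscribe with p→/jodez, c→pla: ToolError: is a directory.
I try arbor shunt with s→/jodez, d→/tahi, yielding ok.
Invoking arbor quote with p→/pruka, which returns wop.


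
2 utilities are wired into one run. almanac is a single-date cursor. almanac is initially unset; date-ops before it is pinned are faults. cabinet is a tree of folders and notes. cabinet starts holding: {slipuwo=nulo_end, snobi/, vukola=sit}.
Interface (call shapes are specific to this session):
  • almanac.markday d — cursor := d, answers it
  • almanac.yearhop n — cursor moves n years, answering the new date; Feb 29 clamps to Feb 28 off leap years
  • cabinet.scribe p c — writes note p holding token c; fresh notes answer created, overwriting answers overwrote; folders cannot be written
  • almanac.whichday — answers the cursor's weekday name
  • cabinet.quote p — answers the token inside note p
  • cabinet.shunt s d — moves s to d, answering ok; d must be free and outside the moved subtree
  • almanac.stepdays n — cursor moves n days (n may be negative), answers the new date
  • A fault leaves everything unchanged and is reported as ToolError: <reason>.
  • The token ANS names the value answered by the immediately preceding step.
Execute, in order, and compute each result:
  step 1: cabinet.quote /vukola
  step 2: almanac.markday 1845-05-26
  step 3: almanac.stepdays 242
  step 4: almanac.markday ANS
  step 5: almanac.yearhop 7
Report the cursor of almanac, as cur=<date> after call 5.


·→ quote(p: /vukola)
·← sit
·→ markday(d: 1845-05-26)
·← 1845-05-26
·→ stepdays(n: 242)
·← 1846-01-23
·→ markday(d: ANS)
·← 1846-01-23
·→ yearhop(n: 7)
·← 1853-01-23

Answer: cur=1853-01-23


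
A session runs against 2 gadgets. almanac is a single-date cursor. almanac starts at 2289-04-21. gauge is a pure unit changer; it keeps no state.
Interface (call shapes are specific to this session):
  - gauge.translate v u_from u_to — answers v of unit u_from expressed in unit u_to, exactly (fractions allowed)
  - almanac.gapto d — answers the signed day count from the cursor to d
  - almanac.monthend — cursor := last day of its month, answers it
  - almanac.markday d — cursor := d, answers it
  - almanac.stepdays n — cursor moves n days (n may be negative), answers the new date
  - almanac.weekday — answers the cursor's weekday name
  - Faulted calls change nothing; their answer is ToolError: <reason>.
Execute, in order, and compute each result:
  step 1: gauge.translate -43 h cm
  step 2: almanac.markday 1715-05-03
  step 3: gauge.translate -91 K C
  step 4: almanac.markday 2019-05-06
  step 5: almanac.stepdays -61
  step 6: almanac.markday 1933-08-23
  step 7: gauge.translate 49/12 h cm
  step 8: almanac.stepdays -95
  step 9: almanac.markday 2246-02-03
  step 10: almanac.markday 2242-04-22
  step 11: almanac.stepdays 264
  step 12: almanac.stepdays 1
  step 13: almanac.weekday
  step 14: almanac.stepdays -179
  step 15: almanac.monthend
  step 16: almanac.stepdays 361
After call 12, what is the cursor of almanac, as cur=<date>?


Answer: cur=2243-01-12

Derivation:
$ translate v: -43 u_from: h u_to: cm
  ToolError: incompatible units
$ markday d: 1715-05-03
  1715-05-03
$ translate v: -91 u_from: K u_to: C
  -7283/20
$ markday d: 2019-05-06
  2019-05-06
$ stepdays n: -61
  2019-03-06
$ markday d: 1933-08-23
  1933-08-23
$ translate v: 49/12 u_from: h u_to: cm
  ToolError: incompatible units
$ stepdays n: -95
  1933-05-20
$ markday d: 2246-02-03
  2246-02-03
$ markday d: 2242-04-22
  2242-04-22
$ stepdays n: 264
  2243-01-11
$ stepdays n: 1
  2243-01-12
$ weekday
  Thursday
$ stepdays n: -179
  2242-07-17
$ monthend
  2242-07-31
$ stepdays n: 361
  2243-07-27


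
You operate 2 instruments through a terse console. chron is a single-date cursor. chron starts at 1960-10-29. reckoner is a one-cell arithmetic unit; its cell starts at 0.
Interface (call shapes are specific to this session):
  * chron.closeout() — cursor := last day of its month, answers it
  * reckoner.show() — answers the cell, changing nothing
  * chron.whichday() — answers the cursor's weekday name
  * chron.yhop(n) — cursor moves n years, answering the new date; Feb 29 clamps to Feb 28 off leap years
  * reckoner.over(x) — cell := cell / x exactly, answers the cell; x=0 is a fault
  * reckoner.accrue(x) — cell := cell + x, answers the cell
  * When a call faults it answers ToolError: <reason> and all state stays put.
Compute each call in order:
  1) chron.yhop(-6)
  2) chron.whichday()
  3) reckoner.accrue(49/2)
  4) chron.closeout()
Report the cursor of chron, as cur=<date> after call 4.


Answer: cur=1954-10-31

Derivation:
# 1. chron.yhop(n='-6') => 1954-10-29
# 2. chron.whichday() => Friday
# 3. reckoner.accrue(x='49/2') => 49/2
# 4. chron.closeout() => 1954-10-31


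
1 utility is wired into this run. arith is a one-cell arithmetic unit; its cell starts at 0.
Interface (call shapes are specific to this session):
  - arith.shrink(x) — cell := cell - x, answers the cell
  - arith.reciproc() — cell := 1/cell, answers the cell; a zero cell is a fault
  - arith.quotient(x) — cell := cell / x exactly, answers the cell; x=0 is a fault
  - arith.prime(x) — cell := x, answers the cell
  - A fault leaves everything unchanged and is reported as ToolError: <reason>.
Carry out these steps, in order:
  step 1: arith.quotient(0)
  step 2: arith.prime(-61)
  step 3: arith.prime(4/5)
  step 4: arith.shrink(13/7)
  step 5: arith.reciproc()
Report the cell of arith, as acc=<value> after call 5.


Answer: acc=-35/37

Derivation:
Act: arith.quotient[x='0']
Obs: ToolError: division by zero
Act: arith.prime[x='-61']
Obs: -61
Act: arith.prime[x='4/5']
Obs: 4/5
Act: arith.shrink[x='13/7']
Obs: -37/35
Act: arith.reciproc[]
Obs: -35/37


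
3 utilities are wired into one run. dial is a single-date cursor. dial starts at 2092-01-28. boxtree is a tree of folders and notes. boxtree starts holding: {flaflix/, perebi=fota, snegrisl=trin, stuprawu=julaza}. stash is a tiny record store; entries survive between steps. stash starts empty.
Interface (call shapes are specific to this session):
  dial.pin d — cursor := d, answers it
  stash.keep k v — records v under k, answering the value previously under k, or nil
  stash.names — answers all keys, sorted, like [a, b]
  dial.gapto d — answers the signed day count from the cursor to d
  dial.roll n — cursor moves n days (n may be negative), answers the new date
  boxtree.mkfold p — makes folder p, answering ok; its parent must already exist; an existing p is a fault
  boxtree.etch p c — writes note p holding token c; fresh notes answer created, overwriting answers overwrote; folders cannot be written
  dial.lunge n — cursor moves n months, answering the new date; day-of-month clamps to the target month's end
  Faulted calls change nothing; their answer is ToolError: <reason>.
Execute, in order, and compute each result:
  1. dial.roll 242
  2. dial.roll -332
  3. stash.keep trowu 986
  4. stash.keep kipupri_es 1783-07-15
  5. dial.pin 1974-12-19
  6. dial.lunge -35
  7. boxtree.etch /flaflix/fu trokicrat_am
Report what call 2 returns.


Answer: 2091-10-30

Derivation:
> dial.roll n→242
  2092-09-26
> dial.roll n→-332
  2091-10-30
> stash.keep k→trowu v→986
  nil
> stash.keep k→kipupri_es v→1783-07-15
  nil
> dial.pin d→1974-12-19
  1974-12-19
> dial.lunge n→-35
  1972-01-19
> boxtree.etch p→/flaflix/fu c→trokicrat_am
  created


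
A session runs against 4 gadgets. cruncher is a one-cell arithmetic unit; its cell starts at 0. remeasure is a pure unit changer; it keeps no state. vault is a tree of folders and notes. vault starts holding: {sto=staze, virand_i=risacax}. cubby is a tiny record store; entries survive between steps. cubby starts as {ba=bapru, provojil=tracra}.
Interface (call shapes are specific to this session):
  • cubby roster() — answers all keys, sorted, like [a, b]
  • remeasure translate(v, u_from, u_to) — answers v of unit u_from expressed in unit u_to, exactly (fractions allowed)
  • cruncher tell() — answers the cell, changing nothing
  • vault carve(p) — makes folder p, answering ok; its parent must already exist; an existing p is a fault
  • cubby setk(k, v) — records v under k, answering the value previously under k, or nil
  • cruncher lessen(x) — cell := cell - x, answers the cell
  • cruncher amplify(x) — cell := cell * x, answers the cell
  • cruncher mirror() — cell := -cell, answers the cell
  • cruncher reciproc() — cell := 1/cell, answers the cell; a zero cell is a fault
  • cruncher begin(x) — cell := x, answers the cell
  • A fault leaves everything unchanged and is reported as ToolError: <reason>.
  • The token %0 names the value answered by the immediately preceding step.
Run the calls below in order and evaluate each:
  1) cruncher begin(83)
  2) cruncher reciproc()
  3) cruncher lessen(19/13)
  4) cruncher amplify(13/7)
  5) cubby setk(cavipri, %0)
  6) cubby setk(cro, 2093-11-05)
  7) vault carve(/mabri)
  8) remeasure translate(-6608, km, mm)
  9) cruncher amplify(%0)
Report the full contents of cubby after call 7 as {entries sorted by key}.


Answer: {ba=bapru, cavipri=-1564/581, cro=2093-11-05, provojil=tracra}

Derivation:
! 1. cruncher begin(x→83) == 83
! 2. cruncher reciproc() == 1/83
! 3. cruncher lessen(x→19/13) == -1564/1079
! 4. cruncher amplify(x→13/7) == -1564/581
! 5. cubby setk(k→cavipri, v→%0) == nil
! 6. cubby setk(k→cro, v→2093-11-05) == nil
! 7. vault carve(p→/mabri) == ok
! 8. remeasure translate(v→-6608, u_from→km, u_to→mm) == -6608000000
! 9. cruncher amplify(x→%0) == 1476416000000/83


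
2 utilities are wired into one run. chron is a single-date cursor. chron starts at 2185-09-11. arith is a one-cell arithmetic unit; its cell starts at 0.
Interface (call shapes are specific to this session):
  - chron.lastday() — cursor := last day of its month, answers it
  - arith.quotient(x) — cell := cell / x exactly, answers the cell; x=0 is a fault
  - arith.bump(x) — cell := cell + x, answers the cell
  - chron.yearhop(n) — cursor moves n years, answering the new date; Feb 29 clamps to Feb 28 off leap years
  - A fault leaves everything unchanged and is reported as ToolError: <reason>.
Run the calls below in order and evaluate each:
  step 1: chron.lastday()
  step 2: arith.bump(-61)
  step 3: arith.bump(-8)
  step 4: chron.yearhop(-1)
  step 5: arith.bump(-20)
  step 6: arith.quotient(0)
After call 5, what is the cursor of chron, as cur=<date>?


Answer: cur=2184-09-30

Derivation:
Do: chron.lastday[]
See: 2185-09-30
Do: arith.bump[x='-61']
See: -61
Do: arith.bump[x='-8']
See: -69
Do: chron.yearhop[n='-1']
See: 2184-09-30
Do: arith.bump[x='-20']
See: -89
Do: arith.quotient[x='0']
See: ToolError: division by zero


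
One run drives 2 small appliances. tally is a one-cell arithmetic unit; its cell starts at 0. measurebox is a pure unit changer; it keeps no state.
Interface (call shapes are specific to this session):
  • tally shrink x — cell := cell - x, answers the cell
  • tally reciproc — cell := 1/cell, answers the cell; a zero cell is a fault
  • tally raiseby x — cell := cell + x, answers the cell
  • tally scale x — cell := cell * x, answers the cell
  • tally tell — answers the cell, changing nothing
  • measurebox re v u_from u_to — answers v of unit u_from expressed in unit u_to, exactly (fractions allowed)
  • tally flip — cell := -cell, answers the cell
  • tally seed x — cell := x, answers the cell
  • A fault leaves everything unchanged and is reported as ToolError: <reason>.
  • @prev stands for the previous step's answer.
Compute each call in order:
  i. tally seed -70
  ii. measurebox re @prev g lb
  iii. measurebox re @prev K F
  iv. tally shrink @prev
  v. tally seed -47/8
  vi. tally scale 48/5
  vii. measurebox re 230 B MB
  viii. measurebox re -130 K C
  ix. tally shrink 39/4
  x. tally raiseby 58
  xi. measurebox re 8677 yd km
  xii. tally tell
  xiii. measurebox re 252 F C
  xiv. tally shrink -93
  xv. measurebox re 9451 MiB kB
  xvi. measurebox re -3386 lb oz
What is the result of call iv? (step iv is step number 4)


Now I run tally seed on -70, and see -70.
Then measurebox re on @prev, g, lb, giving -1000000/6479891.
I call measurebox re on @prev, K, F, — result: -298041149597/647989100.
I use tally shrink on @prev, yielding 252681912597/647989100.
Then tally seed on -47/8, → -47/8.
Invoking tally scale on 48/5, and observe -282/5.
Invoking measurebox re on 230, B, MB, giving 23/100000.
I invoke measurebox re on -130, K, C, — result: -8063/20.
Then tally shrink on 39/4, giving -1323/20.
Calling tally raiseby on 58, and see -163/20.
Using measurebox re on 8677, yd, km: 9917811/1250000.
I run tally tell: -163/20.
I run measurebox re on 252, F, C: 1100/9.
Calling tally shrink on -93, yielding 1697/20.
I invoke measurebox re on 9451, MiB, kB, — result: 1238761472/125.
I call measurebox re on -3386, lb, oz, giving -54176.

Answer: 252681912597/647989100


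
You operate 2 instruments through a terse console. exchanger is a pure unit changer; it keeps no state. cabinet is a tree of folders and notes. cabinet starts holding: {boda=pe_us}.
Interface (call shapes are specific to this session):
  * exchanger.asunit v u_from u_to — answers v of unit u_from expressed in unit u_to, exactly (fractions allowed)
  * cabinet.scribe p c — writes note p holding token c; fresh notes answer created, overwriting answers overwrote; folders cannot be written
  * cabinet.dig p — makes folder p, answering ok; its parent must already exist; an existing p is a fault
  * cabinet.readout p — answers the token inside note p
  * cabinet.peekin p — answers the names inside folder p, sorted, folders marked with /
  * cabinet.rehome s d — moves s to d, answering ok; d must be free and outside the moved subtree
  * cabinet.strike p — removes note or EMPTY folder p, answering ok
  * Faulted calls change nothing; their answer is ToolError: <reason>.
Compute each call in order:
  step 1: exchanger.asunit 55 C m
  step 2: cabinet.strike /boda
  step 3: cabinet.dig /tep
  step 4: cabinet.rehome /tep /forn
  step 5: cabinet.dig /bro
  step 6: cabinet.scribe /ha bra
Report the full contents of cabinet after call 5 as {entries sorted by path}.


·→ asunit(v→55, u_from→C, u_to→m)
·← ToolError: incompatible units
·→ strike(p→/boda)
·← ok
·→ dig(p→/tep)
·← ok
·→ rehome(s→/tep, d→/forn)
·← ok
·→ dig(p→/bro)
·← ok
·→ scribe(p→/ha, c→bra)
·← created

Answer: {bro/, forn/}


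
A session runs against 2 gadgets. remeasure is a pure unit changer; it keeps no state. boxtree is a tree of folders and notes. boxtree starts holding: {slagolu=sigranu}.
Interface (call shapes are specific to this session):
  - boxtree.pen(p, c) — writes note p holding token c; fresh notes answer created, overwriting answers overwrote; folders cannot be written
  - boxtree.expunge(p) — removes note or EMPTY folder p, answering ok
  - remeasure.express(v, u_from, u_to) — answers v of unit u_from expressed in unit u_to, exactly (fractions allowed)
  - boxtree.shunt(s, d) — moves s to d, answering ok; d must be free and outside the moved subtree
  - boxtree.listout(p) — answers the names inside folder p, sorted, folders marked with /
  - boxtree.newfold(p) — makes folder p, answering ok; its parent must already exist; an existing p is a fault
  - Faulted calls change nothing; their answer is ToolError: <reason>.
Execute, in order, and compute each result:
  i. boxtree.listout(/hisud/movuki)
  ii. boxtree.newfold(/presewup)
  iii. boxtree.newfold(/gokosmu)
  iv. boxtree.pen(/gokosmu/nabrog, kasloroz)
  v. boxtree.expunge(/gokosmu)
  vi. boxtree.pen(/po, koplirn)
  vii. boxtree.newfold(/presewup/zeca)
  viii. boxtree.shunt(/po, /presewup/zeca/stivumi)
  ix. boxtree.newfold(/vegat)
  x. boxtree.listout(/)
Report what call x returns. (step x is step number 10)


[in] listout p='/hisud/movuki'
= ToolError: not found
[in] newfold p='/presewup'
= ok
[in] newfold p='/gokosmu'
= ok
[in] pen p='/gokosmu/nabrog' c='kasloroz'
= created
[in] expunge p='/gokosmu'
= ToolError: not empty
[in] pen p='/po' c='koplirn'
= created
[in] newfold p='/presewup/zeca'
= ok
[in] shunt s='/po' d='/presewup/zeca/stivumi'
= ok
[in] newfold p='/vegat'
= ok
[in] listout p='/'
= [gokosmu/, presewup/, slagolu, vegat/]

Answer: [gokosmu/, presewup/, slagolu, vegat/]


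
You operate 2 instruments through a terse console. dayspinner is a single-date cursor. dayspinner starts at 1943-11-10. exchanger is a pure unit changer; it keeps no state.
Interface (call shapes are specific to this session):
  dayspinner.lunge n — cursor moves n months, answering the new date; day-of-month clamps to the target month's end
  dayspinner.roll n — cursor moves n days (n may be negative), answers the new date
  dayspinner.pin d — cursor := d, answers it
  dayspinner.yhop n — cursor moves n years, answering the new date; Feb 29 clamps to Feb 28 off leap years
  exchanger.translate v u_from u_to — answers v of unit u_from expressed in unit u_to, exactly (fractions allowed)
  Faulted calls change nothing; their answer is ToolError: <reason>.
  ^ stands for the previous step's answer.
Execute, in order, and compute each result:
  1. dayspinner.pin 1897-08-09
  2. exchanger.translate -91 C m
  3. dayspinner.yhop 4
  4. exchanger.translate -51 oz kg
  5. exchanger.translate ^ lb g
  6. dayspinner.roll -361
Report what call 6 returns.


Answer: 1900-08-13

Derivation:
Using dayspinner.pin on d: 1897-08-09, → 1897-08-09.
Next I call exchanger.translate on v: -91, u_from: C, u_to: m, → ToolError: incompatible units.
I try dayspinner.yhop on n: 4, and see 1901-08-09.
Using exchanger.translate on v: -51, u_from: oz, u_to: kg, yielding -2313321087/1600000000.
Invoking exchanger.translate on v: ^, u_from: lb, u_to: g, and see -104930479442330619/160000000000000.
Calling dayspinner.roll on n: -361, and get 1900-08-13.


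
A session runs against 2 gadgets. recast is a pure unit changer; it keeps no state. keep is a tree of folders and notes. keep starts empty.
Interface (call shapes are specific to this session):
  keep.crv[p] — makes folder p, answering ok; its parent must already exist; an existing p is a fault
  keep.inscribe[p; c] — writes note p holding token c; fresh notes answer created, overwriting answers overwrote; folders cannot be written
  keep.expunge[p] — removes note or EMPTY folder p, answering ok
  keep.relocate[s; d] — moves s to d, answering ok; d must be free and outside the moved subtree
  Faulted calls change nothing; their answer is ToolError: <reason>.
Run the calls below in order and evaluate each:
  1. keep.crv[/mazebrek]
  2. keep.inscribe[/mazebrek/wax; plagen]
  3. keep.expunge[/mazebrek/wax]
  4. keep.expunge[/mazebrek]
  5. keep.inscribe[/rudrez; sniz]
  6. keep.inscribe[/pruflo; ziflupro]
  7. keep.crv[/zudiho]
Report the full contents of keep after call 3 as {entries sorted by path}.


Answer: {mazebrek/}

Derivation:
Then keep.crv(p=/mazebrek), and see ok.
Invoking keep.inscribe(p=/mazebrek/wax, c=plagen), → created.
Now I run keep.expunge(p=/mazebrek/wax), giving ok.
Invoking keep.expunge(p=/mazebrek), giving ok.
Then keep.inscribe(p=/rudrez, c=sniz), giving created.
Next I call keep.inscribe(p=/pruflo, c=ziflupro), → created.
I run keep.crv(p=/zudiho), which returns ok.


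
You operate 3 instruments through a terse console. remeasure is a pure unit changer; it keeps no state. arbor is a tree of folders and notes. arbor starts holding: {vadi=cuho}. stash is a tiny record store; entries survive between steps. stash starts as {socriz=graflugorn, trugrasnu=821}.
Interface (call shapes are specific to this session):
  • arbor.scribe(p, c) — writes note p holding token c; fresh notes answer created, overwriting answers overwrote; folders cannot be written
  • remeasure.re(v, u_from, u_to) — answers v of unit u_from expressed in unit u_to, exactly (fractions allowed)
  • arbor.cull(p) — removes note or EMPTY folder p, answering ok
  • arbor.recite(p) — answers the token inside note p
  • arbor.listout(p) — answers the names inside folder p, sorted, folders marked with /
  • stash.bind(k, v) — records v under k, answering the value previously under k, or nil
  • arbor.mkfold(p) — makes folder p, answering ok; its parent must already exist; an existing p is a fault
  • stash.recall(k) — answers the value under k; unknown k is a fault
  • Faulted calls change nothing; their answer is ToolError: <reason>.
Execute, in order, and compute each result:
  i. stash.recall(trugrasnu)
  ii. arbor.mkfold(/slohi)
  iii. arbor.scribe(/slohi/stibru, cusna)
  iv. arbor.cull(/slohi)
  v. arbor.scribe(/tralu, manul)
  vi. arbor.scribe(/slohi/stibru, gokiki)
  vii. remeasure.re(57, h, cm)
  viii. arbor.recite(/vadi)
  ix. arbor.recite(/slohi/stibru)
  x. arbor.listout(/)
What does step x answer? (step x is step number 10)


Answer: [slohi/, tralu, vadi]

Derivation:
Then recall(k→trugrasnu), and get 821.
Then mkfold(p→/slohi), and get ok.
I try scribe(p→/slohi/stibru, c→cusna), → created.
I invoke cull(p→/slohi), and observe ToolError: not empty.
Invoking scribe(p→/tralu, c→manul), which returns created.
Then scribe(p→/slohi/stibru, c→gokiki): overwrote.
Then re(v→57, u_from→h, u_to→cm), → ToolError: incompatible units.
I run recite(p→/vadi), — result: cuho.
Using recite(p→/slohi/stibru), giving gokiki.
I run listout(p→/), and get [slohi/, tralu, vadi].


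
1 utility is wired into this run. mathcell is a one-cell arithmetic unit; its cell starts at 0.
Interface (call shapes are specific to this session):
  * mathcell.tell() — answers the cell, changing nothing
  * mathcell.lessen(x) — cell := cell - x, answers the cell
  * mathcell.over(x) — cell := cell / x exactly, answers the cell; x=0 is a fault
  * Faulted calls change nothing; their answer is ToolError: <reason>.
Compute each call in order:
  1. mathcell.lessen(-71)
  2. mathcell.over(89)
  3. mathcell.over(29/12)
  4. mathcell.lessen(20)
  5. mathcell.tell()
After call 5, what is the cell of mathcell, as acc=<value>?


# mathcell.lessen(-71) -> 71
# mathcell.over(89) -> 71/89
# mathcell.over(29/12) -> 852/2581
# mathcell.lessen(20) -> -50768/2581
# mathcell.tell() -> -50768/2581

Answer: acc=-50768/2581


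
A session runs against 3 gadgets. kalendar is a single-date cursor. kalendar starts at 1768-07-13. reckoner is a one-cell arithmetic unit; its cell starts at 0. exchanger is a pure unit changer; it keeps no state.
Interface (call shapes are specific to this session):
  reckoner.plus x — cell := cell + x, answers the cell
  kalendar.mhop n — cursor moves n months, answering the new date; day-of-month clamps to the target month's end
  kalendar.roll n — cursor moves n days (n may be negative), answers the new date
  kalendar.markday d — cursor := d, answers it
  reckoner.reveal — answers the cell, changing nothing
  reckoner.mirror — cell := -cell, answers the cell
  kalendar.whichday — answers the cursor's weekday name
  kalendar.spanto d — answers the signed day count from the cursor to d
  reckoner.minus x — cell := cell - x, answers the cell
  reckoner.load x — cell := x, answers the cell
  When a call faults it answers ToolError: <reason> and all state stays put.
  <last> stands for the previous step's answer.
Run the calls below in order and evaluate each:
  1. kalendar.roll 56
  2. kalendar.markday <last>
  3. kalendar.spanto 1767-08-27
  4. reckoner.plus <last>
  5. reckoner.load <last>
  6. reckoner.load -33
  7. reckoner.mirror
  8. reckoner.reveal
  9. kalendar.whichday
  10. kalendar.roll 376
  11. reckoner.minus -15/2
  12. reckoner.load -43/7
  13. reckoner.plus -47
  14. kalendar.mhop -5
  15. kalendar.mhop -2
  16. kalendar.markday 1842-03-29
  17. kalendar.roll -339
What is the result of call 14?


Answer: 1769-04-18

Derivation:
-> roll(n: 56)
<- 1768-09-07
-> markday(d: <last>)
<- 1768-09-07
-> spanto(d: 1767-08-27)
<- -377
-> plus(x: <last>)
<- -377
-> load(x: <last>)
<- -377
-> load(x: -33)
<- -33
-> mirror()
<- 33
-> reveal()
<- 33
-> whichday()
<- Wednesday
-> roll(n: 376)
<- 1769-09-18
-> minus(x: -15/2)
<- 81/2
-> load(x: -43/7)
<- -43/7
-> plus(x: -47)
<- -372/7
-> mhop(n: -5)
<- 1769-04-18
-> mhop(n: -2)
<- 1769-02-18
-> markday(d: 1842-03-29)
<- 1842-03-29
-> roll(n: -339)
<- 1841-04-24


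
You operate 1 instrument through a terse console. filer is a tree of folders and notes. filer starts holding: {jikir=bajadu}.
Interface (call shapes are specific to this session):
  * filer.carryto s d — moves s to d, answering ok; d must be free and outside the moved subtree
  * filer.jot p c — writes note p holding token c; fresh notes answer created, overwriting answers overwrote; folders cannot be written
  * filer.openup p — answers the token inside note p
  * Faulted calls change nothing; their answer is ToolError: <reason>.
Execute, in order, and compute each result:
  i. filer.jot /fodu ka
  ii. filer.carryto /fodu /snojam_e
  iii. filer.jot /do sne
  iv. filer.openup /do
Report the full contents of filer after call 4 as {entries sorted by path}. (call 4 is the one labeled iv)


Answer: {do=sne, jikir=bajadu, snojam_e=ka}

Derivation:
Now I run filer.jot(p: /fodu, c: ka), which returns created.
I call filer.carryto(s: /fodu, d: /snojam_e), giving ok.
Calling filer.jot(p: /do, c: sne), yielding created.
I use filer.openup(p: /do), yielding sne.


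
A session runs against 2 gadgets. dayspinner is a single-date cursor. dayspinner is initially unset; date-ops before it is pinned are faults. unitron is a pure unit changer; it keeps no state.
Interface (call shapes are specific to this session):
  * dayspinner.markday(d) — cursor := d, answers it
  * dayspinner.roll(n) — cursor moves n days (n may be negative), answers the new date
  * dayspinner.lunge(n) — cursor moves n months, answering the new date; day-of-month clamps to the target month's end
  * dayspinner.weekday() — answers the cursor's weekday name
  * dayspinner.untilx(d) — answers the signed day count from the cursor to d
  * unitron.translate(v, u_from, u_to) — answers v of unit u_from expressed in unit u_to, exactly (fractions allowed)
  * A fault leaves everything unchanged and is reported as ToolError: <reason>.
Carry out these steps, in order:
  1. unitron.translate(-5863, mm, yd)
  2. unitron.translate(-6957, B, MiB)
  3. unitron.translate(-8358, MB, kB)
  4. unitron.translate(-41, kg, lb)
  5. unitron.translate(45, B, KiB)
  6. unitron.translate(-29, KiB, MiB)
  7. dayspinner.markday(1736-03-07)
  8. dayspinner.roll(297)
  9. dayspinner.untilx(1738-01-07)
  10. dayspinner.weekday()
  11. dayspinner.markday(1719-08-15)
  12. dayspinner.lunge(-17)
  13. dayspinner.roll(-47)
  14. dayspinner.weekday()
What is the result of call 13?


==> unitron.translate(-5863, mm, yd)
<== -29315/4572
==> unitron.translate(-6957, B, MiB)
<== -6957/1048576
==> unitron.translate(-8358, MB, kB)
<== -8358000
==> unitron.translate(-41, kg, lb)
<== -4100000000/45359237
==> unitron.translate(45, B, KiB)
<== 45/1024
==> unitron.translate(-29, KiB, MiB)
<== -29/1024
==> dayspinner.markday(1736-03-07)
<== 1736-03-07
==> dayspinner.roll(297)
<== 1736-12-29
==> dayspinner.untilx(1738-01-07)
<== 374
==> dayspinner.weekday()
<== Saturday
==> dayspinner.markday(1719-08-15)
<== 1719-08-15
==> dayspinner.lunge(-17)
<== 1718-03-15
==> dayspinner.roll(-47)
<== 1718-01-27
==> dayspinner.weekday()
<== Thursday

Answer: 1718-01-27


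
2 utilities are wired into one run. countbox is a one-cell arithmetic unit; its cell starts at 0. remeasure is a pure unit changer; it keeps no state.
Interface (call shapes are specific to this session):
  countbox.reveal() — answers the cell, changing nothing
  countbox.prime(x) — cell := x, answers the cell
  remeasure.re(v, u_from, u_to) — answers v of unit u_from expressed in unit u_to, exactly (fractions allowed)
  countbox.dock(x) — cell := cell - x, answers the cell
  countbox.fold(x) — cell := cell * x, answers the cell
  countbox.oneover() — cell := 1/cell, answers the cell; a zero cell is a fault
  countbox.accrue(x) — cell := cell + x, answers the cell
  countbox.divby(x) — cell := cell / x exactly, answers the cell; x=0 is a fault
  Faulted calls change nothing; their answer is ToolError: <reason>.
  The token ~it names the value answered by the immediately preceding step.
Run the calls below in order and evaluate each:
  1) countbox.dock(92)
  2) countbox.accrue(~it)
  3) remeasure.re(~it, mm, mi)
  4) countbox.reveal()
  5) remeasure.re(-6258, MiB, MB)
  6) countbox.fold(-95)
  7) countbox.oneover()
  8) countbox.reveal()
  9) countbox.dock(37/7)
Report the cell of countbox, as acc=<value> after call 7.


>>> countbox.dock x: 92
= -92
>>> countbox.accrue x: ~it
= -184
>>> remeasure.re v: ~it u_from: mm u_to: mi
= -23/201168
>>> countbox.reveal
= -184
>>> remeasure.re v: -6258 u_from: MiB u_to: MB
= -102531072/15625
>>> countbox.fold x: -95
= 17480
>>> countbox.oneover
= 1/17480
>>> countbox.reveal
= 1/17480
>>> countbox.dock x: 37/7
= -646753/122360

Answer: acc=1/17480


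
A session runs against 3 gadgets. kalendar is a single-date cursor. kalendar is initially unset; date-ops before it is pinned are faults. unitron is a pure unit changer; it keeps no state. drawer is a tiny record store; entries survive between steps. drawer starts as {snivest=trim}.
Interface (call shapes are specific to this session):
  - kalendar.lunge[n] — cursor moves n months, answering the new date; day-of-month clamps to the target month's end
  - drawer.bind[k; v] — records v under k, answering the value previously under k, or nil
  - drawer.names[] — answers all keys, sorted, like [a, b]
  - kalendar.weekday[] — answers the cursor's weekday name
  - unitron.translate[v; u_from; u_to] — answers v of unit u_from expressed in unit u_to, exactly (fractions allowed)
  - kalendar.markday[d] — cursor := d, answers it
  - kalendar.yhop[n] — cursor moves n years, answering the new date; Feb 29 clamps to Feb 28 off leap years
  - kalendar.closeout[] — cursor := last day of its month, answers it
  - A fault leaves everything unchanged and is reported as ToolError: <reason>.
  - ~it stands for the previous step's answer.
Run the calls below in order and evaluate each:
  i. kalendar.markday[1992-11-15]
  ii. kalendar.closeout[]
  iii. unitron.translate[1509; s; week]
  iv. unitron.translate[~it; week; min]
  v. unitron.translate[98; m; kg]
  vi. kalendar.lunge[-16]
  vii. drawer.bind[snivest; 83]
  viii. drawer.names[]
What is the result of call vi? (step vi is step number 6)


CALL kalendar.markday[1992-11-15]
RET  1992-11-15
CALL kalendar.closeout[]
RET  1992-11-30
CALL unitron.translate[1509; s; week]
RET  503/201600
CALL unitron.translate[~it; week; min]
RET  503/20
CALL unitron.translate[98; m; kg]
RET  ToolError: incompatible units
CALL kalendar.lunge[-16]
RET  1991-07-30
CALL drawer.bind[snivest; 83]
RET  trim
CALL drawer.names[]
RET  [snivest]

Answer: 1991-07-30


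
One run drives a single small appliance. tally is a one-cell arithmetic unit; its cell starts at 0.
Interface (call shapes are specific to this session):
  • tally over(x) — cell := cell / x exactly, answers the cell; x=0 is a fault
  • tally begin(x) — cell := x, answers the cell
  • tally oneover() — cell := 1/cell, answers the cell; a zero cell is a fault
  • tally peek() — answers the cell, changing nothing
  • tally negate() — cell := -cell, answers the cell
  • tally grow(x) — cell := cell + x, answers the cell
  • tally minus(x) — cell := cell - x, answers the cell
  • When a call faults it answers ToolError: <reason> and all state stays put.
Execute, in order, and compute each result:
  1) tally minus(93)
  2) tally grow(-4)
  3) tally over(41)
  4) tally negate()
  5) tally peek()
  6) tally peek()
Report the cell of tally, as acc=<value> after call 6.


Answer: acc=97/41

Derivation:
→ tally minus(93)
← -93
→ tally grow(-4)
← -97
→ tally over(41)
← -97/41
→ tally negate()
← 97/41
→ tally peek()
← 97/41
→ tally peek()
← 97/41


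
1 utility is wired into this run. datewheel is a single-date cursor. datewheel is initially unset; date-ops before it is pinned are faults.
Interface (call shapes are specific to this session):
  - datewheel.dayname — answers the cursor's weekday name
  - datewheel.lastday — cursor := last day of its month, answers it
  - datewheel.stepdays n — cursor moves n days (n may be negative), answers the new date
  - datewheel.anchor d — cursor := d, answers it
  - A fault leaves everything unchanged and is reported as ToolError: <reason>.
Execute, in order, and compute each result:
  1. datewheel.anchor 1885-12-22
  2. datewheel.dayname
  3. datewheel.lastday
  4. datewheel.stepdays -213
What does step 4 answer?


Answer: 1885-06-01

Derivation:
Invoking datewheel.anchor(d→1885-12-22), — result: 1885-12-22.
Calling datewheel.dayname, and observe Tuesday.
I try datewheel.lastday(), and see 1885-12-31.
Calling datewheel.stepdays(n→-213), and get 1885-06-01.


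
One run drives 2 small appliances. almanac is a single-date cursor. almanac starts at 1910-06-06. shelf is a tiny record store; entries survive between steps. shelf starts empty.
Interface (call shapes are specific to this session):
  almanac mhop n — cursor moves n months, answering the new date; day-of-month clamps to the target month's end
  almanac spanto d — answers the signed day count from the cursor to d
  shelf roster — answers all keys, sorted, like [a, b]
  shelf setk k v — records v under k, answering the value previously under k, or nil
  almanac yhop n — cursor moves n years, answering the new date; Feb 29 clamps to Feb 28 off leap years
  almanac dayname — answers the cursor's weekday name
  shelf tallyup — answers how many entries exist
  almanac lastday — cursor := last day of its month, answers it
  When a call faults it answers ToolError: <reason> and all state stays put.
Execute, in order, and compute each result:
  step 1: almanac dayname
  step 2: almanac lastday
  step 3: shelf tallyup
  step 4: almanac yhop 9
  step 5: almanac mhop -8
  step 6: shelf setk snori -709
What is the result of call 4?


-> almanac dayname()
<- Monday
-> almanac lastday()
<- 1910-06-30
-> shelf tallyup()
<- 0
-> almanac yhop(n=9)
<- 1919-06-30
-> almanac mhop(n=-8)
<- 1918-10-30
-> shelf setk(k=snori, v=-709)
<- nil

Answer: 1919-06-30


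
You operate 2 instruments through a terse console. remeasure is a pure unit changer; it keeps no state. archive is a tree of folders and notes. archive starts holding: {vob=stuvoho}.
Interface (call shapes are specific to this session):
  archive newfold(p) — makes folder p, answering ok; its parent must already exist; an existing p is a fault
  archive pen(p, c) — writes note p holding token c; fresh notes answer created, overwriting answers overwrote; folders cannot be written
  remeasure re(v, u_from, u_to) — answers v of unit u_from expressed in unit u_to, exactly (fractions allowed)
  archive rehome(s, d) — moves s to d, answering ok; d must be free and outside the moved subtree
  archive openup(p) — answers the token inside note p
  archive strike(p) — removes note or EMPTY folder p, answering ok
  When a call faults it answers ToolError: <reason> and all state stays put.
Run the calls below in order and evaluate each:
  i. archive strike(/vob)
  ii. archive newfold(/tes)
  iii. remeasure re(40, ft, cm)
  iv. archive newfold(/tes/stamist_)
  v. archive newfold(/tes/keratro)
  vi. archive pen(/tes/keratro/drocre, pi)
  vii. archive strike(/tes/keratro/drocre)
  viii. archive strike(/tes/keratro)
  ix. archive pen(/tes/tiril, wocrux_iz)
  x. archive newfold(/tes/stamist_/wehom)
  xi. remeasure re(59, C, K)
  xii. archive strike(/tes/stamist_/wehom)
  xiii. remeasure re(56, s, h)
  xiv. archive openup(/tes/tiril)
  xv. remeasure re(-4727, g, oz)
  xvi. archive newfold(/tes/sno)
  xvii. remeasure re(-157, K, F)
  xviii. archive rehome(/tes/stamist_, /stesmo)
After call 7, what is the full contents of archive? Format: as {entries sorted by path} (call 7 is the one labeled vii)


Answer: {tes/, tes/keratro/, tes/stamist_/}

Derivation:
Using archive strike passing p: /vob, — result: ok.
Invoking archive newfold passing p: /tes, and get ok.
I try remeasure re passing v: 40, u_from: ft, u_to: cm, → 6096/5.
I run archive newfold passing p: /tes/stamist_, yielding ok.
Invoking archive newfold passing p: /tes/keratro, and see ok.
I run archive pen passing p: /tes/keratro/drocre, c: pi, and observe created.
Using archive strike passing p: /tes/keratro/drocre, and get ok.
Invoking archive strike passing p: /tes/keratro, and observe ok.
Then archive pen passing p: /tes/tiril, c: wocrux_iz, giving created.
Then archive newfold passing p: /tes/stamist_/wehom, yielding ok.
Invoking remeasure re passing v: 59, u_from: C, u_to: K, — result: 6643/20.
Calling archive strike passing p: /tes/stamist_/wehom, which returns ok.
I use remeasure re passing v: 56, u_from: s, u_to: h, and see 7/450.
Invoking archive openup passing p: /tes/tiril, — result: wocrux_iz.
I try remeasure re passing v: -4727, u_from: g, u_to: oz: -7563200000/45359237.
I try archive newfold passing p: /tes/sno, and get ok.
Now I run remeasure re passing v: -157, u_from: K, u_to: F, yielding -74227/100.
I use archive rehome passing s: /tes/stamist_, d: /stesmo, and get ok.
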